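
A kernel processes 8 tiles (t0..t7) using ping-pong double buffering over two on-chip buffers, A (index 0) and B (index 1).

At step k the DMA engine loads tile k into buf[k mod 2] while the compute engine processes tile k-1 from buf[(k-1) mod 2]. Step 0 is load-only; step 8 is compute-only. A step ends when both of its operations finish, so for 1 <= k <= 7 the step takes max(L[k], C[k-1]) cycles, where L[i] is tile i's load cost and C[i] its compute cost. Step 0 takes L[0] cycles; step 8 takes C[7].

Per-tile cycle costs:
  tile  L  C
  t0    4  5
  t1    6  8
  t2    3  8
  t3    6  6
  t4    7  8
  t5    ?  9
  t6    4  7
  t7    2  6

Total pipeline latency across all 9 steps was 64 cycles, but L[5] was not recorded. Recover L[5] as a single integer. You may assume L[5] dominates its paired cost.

step 0 | dur = L[0]=4 = 4
step 1 | dur = max(L[1]=6, C[0]=5) = 6
step 2 | dur = max(L[2]=3, C[1]=8) = 8
step 3 | dur = max(L[3]=6, C[2]=8) = 8
step 4 | dur = max(L[4]=7, C[3]=6) = 7
step 5 | dur = max(L[5]=?, C[4]=8) = L[5]  (unknown; binding)
step 6 | dur = max(L[6]=4, C[5]=9) = 9
step 7 | dur = max(L[7]=2, C[6]=7) = 7
step 8 | dur = C[7]=6 = 6
sum of known step durations = 55
dur[5] = total - known = 64 - 55 = 9
L[5] is the binding max in step 5, so L[5] = dur[5] = 9

L[5] = 9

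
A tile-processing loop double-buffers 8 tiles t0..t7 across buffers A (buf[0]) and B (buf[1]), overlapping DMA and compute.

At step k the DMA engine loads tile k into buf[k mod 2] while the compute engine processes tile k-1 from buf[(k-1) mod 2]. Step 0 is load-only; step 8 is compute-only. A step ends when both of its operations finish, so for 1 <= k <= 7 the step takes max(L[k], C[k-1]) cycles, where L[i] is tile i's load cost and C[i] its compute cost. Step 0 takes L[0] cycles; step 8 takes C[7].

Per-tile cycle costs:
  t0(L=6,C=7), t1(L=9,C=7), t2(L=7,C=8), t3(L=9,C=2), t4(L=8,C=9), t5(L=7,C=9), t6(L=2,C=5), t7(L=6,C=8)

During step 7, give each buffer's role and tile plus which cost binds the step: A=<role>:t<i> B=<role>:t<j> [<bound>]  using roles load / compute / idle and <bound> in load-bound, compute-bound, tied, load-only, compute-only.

[0] DMA t0→A (6c) ∥ CU idle ⇒ 6c, clock 6
[1] DMA t1→B (9c) ∥ CU A:t0 (7c) ⇒ 9c, clock 15
[2] DMA t2→A (7c) ∥ CU B:t1 (7c) ⇒ 7c, clock 22
[3] DMA t3→B (9c) ∥ CU A:t2 (8c) ⇒ 9c, clock 31
[4] DMA t4→A (8c) ∥ CU B:t3 (2c) ⇒ 8c, clock 39
[5] DMA t5→B (7c) ∥ CU A:t4 (9c) ⇒ 9c, clock 48
[6] DMA t6→A (2c) ∥ CU B:t5 (9c) ⇒ 9c, clock 57
[7] DMA t7→B (6c) ∥ CU A:t6 (5c) ⇒ 6c, clock 63
[8] DMA idle ∥ CU B:t7 (8c) ⇒ 8c, clock 71

step 7: A=compute:t6 B=load:t7 [load-bound]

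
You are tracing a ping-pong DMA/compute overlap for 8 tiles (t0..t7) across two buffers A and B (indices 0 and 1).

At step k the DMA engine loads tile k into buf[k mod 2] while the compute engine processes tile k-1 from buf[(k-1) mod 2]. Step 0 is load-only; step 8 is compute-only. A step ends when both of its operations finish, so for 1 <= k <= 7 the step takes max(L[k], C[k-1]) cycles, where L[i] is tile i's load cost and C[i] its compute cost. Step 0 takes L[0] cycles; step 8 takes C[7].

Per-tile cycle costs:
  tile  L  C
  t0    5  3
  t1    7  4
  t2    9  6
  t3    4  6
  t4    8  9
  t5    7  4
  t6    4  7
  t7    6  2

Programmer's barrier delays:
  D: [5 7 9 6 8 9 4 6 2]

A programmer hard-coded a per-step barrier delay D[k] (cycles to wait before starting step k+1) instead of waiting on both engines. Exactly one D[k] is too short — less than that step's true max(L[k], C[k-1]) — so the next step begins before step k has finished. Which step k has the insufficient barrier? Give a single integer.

hazard at step 7

[0] required=L[0]=5=5 vs D=5 ok
[1] required=max(L[1]=7,C[0]=3)=7 vs D=7 ok
[2] required=max(L[2]=9,C[1]=4)=9 vs D=9 ok
[3] required=max(L[3]=4,C[2]=6)=6 vs D=6 ok
[4] required=max(L[4]=8,C[3]=6)=8 vs D=8 ok
[5] required=max(L[5]=7,C[4]=9)=9 vs D=9 ok
[6] required=max(L[6]=4,C[5]=4)=4 vs D=4 ok
[7] required=max(L[7]=6,C[6]=7)=7 vs D=6 SHORT
[8] required=C[7]=2=2 vs D=2 ok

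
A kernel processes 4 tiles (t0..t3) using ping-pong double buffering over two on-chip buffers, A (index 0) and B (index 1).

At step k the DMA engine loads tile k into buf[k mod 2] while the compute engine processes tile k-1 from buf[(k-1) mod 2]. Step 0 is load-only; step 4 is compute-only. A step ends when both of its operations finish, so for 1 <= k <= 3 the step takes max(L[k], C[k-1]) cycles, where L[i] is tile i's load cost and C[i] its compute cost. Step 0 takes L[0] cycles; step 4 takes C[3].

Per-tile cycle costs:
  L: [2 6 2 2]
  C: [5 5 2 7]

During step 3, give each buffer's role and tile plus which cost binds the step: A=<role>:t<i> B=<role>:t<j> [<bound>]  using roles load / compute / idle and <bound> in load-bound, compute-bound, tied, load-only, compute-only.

step 3: A=compute:t2 B=load:t3 [tied]

  0. 2=2c; end=2; A:t0 B:-
  1. max(6,5)=6c; end=8; A:t0 B:t1
  2. max(2,5)=5c; end=13; A:t2 B:t1
  3. max(2,2)=2c; end=15; A:t2 B:t3
  4. 7=7c; end=22; A:t2 B:t3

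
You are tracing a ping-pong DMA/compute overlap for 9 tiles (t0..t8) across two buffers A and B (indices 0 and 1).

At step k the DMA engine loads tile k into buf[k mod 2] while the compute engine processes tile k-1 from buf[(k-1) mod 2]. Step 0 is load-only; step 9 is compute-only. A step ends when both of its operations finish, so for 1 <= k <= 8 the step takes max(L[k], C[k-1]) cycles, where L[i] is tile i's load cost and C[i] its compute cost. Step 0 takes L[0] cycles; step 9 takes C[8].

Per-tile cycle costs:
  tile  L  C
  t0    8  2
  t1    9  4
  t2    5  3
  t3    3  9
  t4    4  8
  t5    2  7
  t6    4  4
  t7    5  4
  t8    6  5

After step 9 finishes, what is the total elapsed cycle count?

end_cycle[9] = 65

[0] DMA t0→A (8c) ∥ CU idle ⇒ 8c, clock 8
[1] DMA t1→B (9c) ∥ CU A:t0 (2c) ⇒ 9c, clock 17
[2] DMA t2→A (5c) ∥ CU B:t1 (4c) ⇒ 5c, clock 22
[3] DMA t3→B (3c) ∥ CU A:t2 (3c) ⇒ 3c, clock 25
[4] DMA t4→A (4c) ∥ CU B:t3 (9c) ⇒ 9c, clock 34
[5] DMA t5→B (2c) ∥ CU A:t4 (8c) ⇒ 8c, clock 42
[6] DMA t6→A (4c) ∥ CU B:t5 (7c) ⇒ 7c, clock 49
[7] DMA t7→B (5c) ∥ CU A:t6 (4c) ⇒ 5c, clock 54
[8] DMA t8→A (6c) ∥ CU B:t7 (4c) ⇒ 6c, clock 60
[9] DMA idle ∥ CU A:t8 (5c) ⇒ 5c, clock 65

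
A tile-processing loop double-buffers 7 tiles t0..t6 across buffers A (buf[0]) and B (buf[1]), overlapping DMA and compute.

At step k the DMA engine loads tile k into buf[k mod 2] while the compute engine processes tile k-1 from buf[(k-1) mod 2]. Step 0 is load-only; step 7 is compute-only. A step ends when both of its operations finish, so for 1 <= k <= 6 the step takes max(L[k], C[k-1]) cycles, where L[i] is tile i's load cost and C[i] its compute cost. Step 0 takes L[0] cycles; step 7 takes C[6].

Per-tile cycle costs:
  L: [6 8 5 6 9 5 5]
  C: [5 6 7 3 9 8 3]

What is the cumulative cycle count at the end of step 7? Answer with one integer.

end_cycle[7] = 56

  0. 6=6c; end=6; A:t0 B:-
  1. max(8,5)=8c; end=14; A:t0 B:t1
  2. max(5,6)=6c; end=20; A:t2 B:t1
  3. max(6,7)=7c; end=27; A:t2 B:t3
  4. max(9,3)=9c; end=36; A:t4 B:t3
  5. max(5,9)=9c; end=45; A:t4 B:t5
  6. max(5,8)=8c; end=53; A:t6 B:t5
  7. 3=3c; end=56; A:t6 B:t5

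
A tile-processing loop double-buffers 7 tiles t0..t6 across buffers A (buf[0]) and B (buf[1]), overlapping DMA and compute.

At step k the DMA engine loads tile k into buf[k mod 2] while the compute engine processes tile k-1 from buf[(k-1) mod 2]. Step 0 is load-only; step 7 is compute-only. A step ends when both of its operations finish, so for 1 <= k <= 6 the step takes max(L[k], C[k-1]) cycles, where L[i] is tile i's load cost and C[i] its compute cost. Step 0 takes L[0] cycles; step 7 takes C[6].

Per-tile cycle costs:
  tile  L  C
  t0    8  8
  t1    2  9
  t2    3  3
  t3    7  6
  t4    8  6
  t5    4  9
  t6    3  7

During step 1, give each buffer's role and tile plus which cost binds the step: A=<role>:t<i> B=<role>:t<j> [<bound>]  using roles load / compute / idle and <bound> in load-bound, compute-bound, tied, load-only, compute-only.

  0. 8=8c; end=8; A:t0 B:-
  1. max(2,8)=8c; end=16; A:t0 B:t1
  2. max(3,9)=9c; end=25; A:t2 B:t1
  3. max(7,3)=7c; end=32; A:t2 B:t3
  4. max(8,6)=8c; end=40; A:t4 B:t3
  5. max(4,6)=6c; end=46; A:t4 B:t5
  6. max(3,9)=9c; end=55; A:t6 B:t5
  7. 7=7c; end=62; A:t6 B:t5

step 1: A=compute:t0 B=load:t1 [compute-bound]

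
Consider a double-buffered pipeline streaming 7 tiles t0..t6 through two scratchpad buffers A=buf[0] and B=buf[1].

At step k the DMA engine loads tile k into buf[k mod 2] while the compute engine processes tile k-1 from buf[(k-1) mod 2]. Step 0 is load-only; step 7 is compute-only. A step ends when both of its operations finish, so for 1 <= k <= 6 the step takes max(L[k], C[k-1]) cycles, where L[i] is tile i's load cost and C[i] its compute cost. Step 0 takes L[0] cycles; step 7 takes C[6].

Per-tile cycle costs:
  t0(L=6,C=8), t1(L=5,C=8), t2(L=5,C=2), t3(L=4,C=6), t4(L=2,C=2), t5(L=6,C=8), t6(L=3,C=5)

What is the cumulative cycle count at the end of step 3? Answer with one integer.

  0. 6=6c; end=6; A:t0 B:-
  1. max(5,8)=8c; end=14; A:t0 B:t1
  2. max(5,8)=8c; end=22; A:t2 B:t1
  3. max(4,2)=4c; end=26; A:t2 B:t3
  4. max(2,6)=6c; end=32; A:t4 B:t3
  5. max(6,2)=6c; end=38; A:t4 B:t5
  6. max(3,8)=8c; end=46; A:t6 B:t5
  7. 5=5c; end=51; A:t6 B:t5

end_cycle[3] = 26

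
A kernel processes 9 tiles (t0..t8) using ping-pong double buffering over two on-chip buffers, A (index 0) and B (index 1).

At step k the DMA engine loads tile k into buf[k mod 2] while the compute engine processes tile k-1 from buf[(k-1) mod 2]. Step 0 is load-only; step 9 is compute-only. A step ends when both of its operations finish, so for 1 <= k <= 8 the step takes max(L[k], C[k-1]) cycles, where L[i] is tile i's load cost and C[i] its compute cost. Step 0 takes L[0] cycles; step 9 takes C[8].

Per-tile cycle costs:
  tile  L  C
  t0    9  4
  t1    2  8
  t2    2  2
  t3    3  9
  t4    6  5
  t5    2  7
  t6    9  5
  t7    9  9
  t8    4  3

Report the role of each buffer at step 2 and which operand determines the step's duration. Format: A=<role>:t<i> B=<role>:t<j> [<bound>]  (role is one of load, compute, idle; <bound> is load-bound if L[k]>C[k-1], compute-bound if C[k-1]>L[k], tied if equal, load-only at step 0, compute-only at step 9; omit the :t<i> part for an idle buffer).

step 2: A=load:t2 B=compute:t1 [compute-bound]

  0. 9=9c; end=9; A:t0 B:-
  1. max(2,4)=4c; end=13; A:t0 B:t1
  2. max(2,8)=8c; end=21; A:t2 B:t1
  3. max(3,2)=3c; end=24; A:t2 B:t3
  4. max(6,9)=9c; end=33; A:t4 B:t3
  5. max(2,5)=5c; end=38; A:t4 B:t5
  6. max(9,7)=9c; end=47; A:t6 B:t5
  7. max(9,5)=9c; end=56; A:t6 B:t7
  8. max(4,9)=9c; end=65; A:t8 B:t7
  9. 3=3c; end=68; A:t8 B:t7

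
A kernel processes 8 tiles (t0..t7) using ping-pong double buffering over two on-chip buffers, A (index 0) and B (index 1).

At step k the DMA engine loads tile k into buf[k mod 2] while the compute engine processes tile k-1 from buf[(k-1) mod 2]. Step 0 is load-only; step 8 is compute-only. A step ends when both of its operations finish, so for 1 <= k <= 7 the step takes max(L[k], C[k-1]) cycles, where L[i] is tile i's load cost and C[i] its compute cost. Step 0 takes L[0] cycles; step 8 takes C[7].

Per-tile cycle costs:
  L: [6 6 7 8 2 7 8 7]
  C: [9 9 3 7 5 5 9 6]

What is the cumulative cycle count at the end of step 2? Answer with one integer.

end_cycle[2] = 24

  0. 6=6c; end=6; A:t0 B:-
  1. max(6,9)=9c; end=15; A:t0 B:t1
  2. max(7,9)=9c; end=24; A:t2 B:t1
  3. max(8,3)=8c; end=32; A:t2 B:t3
  4. max(2,7)=7c; end=39; A:t4 B:t3
  5. max(7,5)=7c; end=46; A:t4 B:t5
  6. max(8,5)=8c; end=54; A:t6 B:t5
  7. max(7,9)=9c; end=63; A:t6 B:t7
  8. 6=6c; end=69; A:t6 B:t7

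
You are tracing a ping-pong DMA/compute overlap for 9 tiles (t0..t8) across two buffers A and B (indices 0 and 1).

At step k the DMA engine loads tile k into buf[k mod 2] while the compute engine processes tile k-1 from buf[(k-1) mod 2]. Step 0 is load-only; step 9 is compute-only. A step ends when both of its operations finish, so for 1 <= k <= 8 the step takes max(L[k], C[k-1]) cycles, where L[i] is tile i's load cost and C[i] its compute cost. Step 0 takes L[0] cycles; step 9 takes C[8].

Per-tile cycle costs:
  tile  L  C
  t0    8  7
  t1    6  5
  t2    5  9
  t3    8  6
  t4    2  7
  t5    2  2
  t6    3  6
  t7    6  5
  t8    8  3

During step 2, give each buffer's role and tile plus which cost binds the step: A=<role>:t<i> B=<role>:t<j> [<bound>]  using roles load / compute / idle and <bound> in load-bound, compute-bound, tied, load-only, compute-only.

k=0 load=t0/8c comp=- wait=8 total=8
k=1 load=t1/6c comp=t0/7c wait=7 total=15
k=2 load=t2/5c comp=t1/5c wait=5 total=20
k=3 load=t3/8c comp=t2/9c wait=9 total=29
k=4 load=t4/2c comp=t3/6c wait=6 total=35
k=5 load=t5/2c comp=t4/7c wait=7 total=42
k=6 load=t6/3c comp=t5/2c wait=3 total=45
k=7 load=t7/6c comp=t6/6c wait=6 total=51
k=8 load=t8/8c comp=t7/5c wait=8 total=59
k=9 load=- comp=t8/3c wait=3 total=62

step 2: A=load:t2 B=compute:t1 [tied]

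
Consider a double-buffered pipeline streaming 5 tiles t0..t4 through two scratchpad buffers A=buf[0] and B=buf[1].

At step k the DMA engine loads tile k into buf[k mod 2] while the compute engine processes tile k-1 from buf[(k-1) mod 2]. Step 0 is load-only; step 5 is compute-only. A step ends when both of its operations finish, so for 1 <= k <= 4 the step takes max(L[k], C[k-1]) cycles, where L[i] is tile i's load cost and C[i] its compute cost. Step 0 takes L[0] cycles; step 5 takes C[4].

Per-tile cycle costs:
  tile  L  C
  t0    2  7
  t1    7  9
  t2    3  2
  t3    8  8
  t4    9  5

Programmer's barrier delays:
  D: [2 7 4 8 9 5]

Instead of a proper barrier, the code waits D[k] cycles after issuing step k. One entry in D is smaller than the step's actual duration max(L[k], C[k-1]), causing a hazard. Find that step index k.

hazard at step 2

k=0 barrier L[0]=2→2c, D[0]=2 ok
k=1 barrier max(L[1]=7,C[0]=7)→7c, D[1]=7 ok
k=2 barrier max(L[2]=3,C[1]=9)→9c, D[2]=4 SHORT
k=3 barrier max(L[3]=8,C[2]=2)→8c, D[3]=8 ok
k=4 barrier max(L[4]=9,C[3]=8)→9c, D[4]=9 ok
k=5 barrier C[4]=5→5c, D[5]=5 ok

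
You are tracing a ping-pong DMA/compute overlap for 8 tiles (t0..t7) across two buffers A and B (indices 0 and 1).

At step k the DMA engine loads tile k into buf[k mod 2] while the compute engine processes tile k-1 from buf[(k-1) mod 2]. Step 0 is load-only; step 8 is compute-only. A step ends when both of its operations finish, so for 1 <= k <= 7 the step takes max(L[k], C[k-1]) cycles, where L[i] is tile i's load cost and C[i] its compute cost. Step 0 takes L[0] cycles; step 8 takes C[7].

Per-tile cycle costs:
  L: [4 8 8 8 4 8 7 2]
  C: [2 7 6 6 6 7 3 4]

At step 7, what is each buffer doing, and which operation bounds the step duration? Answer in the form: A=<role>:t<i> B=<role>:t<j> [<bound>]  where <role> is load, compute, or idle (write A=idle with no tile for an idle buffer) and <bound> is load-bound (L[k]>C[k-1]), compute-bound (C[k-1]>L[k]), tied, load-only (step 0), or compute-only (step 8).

step 7: A=compute:t6 B=load:t7 [compute-bound]

step 0: L[0]=4 → dur=4, Σ=4 | A=load:t0 B=idle [load-only]
step 1: L[1]=8 C[0]=2 → dur=8, Σ=12 | A=compute:t0 B=load:t1 [load-bound]
step 2: L[2]=8 C[1]=7 → dur=8, Σ=20 | A=load:t2 B=compute:t1 [load-bound]
step 3: L[3]=8 C[2]=6 → dur=8, Σ=28 | A=compute:t2 B=load:t3 [load-bound]
step 4: L[4]=4 C[3]=6 → dur=6, Σ=34 | A=load:t4 B=compute:t3 [compute-bound]
step 5: L[5]=8 C[4]=6 → dur=8, Σ=42 | A=compute:t4 B=load:t5 [load-bound]
step 6: L[6]=7 C[5]=7 → dur=7, Σ=49 | A=load:t6 B=compute:t5 [tied]
step 7: L[7]=2 C[6]=3 → dur=3, Σ=52 | A=compute:t6 B=load:t7 [compute-bound]
step 8: C[7]=4 → dur=4, Σ=56 | A=idle B=compute:t7 [compute-only]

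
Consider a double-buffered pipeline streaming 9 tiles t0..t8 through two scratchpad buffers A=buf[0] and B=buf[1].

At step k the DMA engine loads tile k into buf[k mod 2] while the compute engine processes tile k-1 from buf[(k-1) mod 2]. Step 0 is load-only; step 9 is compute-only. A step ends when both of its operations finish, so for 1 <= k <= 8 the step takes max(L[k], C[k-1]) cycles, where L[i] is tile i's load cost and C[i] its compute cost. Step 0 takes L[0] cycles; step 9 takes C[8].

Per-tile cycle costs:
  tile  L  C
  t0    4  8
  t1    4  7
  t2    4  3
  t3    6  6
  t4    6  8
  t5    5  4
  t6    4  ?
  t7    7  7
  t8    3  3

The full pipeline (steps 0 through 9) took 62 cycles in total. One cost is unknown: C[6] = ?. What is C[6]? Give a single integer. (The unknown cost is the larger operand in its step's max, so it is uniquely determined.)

step 0 = dur = L[0]=4 = 4
step 1 = dur = max(L[1]=4, C[0]=8) = 8
step 2 = dur = max(L[2]=4, C[1]=7) = 7
step 3 = dur = max(L[3]=6, C[2]=3) = 6
step 4 = dur = max(L[4]=6, C[3]=6) = 6
step 5 = dur = max(L[5]=5, C[4]=8) = 8
step 6 = dur = max(L[6]=4, C[5]=4) = 4
step 7 = dur = max(L[7]=7, C[6]=?) = C[6]  (unknown; binding)
step 8 = dur = max(L[8]=3, C[7]=7) = 7
step 9 = dur = C[8]=3 = 3
sum of known step durations = 53
dur[7] = total - known = 62 - 53 = 9
C[6] is the binding max in step 7, so C[6] = dur[7] = 9

C[6] = 9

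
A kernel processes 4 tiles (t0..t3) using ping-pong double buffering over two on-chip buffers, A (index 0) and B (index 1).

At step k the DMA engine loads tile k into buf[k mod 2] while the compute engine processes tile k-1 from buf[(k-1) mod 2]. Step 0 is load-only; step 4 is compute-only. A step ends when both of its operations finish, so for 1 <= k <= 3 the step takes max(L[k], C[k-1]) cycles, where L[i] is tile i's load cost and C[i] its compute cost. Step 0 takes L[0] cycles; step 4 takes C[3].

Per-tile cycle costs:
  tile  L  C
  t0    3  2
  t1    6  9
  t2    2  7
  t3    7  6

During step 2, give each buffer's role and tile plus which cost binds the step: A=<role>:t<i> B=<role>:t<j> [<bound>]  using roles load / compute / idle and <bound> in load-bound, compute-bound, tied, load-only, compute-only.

step 2: A=load:t2 B=compute:t1 [compute-bound]

  0. 3=3c; end=3; A:t0 B:-
  1. max(6,2)=6c; end=9; A:t0 B:t1
  2. max(2,9)=9c; end=18; A:t2 B:t1
  3. max(7,7)=7c; end=25; A:t2 B:t3
  4. 6=6c; end=31; A:t2 B:t3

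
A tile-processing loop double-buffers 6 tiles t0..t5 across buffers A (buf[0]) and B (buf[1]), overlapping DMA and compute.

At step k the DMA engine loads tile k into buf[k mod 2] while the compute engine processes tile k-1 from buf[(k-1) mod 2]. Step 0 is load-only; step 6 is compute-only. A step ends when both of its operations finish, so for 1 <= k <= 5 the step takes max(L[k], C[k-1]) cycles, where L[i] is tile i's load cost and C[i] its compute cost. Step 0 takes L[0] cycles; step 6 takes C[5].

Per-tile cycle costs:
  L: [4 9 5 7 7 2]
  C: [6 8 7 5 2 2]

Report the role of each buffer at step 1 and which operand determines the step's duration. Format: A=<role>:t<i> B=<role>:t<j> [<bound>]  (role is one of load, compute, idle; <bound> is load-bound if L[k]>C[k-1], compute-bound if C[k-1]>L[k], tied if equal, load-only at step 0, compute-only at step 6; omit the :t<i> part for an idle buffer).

step 1: A=compute:t0 B=load:t1 [load-bound]

step 0: L[0]=4 → dur=4, Σ=4 | A=load:t0 B=idle [load-only]
step 1: L[1]=9 C[0]=6 → dur=9, Σ=13 | A=compute:t0 B=load:t1 [load-bound]
step 2: L[2]=5 C[1]=8 → dur=8, Σ=21 | A=load:t2 B=compute:t1 [compute-bound]
step 3: L[3]=7 C[2]=7 → dur=7, Σ=28 | A=compute:t2 B=load:t3 [tied]
step 4: L[4]=7 C[3]=5 → dur=7, Σ=35 | A=load:t4 B=compute:t3 [load-bound]
step 5: L[5]=2 C[4]=2 → dur=2, Σ=37 | A=compute:t4 B=load:t5 [tied]
step 6: C[5]=2 → dur=2, Σ=39 | A=idle B=compute:t5 [compute-only]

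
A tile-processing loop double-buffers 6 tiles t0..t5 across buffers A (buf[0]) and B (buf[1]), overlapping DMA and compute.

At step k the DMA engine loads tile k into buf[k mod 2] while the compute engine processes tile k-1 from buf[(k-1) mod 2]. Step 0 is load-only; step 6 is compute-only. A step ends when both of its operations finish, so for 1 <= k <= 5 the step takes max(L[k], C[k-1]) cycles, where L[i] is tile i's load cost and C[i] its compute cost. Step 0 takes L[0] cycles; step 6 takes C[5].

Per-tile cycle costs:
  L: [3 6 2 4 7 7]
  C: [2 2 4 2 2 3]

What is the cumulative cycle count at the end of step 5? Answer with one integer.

  0. 3=3c; end=3; A:t0 B:-
  1. max(6,2)=6c; end=9; A:t0 B:t1
  2. max(2,2)=2c; end=11; A:t2 B:t1
  3. max(4,4)=4c; end=15; A:t2 B:t3
  4. max(7,2)=7c; end=22; A:t4 B:t3
  5. max(7,2)=7c; end=29; A:t4 B:t5
  6. 3=3c; end=32; A:t4 B:t5

end_cycle[5] = 29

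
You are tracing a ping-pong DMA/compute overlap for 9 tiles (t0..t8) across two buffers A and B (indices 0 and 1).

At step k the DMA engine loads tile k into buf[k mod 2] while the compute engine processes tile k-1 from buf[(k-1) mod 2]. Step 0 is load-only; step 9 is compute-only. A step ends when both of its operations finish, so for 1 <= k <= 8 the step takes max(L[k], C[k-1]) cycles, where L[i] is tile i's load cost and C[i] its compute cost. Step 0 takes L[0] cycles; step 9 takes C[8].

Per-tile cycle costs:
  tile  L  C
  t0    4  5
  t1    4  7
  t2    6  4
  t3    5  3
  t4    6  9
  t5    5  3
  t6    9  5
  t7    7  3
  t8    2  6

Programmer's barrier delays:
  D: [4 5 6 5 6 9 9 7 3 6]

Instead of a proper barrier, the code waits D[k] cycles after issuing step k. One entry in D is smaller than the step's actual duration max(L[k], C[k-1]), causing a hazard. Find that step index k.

k=0 barrier L[0]=4→4c, D[0]=4 ok
k=1 barrier max(L[1]=4,C[0]=5)→5c, D[1]=5 ok
k=2 barrier max(L[2]=6,C[1]=7)→7c, D[2]=6 SHORT
k=3 barrier max(L[3]=5,C[2]=4)→5c, D[3]=5 ok
k=4 barrier max(L[4]=6,C[3]=3)→6c, D[4]=6 ok
k=5 barrier max(L[5]=5,C[4]=9)→9c, D[5]=9 ok
k=6 barrier max(L[6]=9,C[5]=3)→9c, D[6]=9 ok
k=7 barrier max(L[7]=7,C[6]=5)→7c, D[7]=7 ok
k=8 barrier max(L[8]=2,C[7]=3)→3c, D[8]=3 ok
k=9 barrier C[8]=6→6c, D[9]=6 ok

hazard at step 2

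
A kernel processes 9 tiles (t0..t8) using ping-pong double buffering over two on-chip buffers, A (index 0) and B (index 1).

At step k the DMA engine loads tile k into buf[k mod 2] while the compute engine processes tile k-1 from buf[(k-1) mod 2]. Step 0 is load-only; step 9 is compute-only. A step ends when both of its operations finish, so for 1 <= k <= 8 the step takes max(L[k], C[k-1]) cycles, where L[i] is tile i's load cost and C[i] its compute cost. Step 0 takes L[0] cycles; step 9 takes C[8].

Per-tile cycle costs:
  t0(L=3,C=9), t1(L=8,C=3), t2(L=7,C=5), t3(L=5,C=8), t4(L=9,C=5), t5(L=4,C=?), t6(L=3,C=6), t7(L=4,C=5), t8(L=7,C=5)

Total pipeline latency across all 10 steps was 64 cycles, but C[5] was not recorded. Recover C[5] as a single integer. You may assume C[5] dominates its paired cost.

C[5] = 8

step 0: dur = L[0]=3 = 3
step 1: dur = max(L[1]=8, C[0]=9) = 9
step 2: dur = max(L[2]=7, C[1]=3) = 7
step 3: dur = max(L[3]=5, C[2]=5) = 5
step 4: dur = max(L[4]=9, C[3]=8) = 9
step 5: dur = max(L[5]=4, C[4]=5) = 5
step 6: dur = max(L[6]=3, C[5]=?) = C[5]  (unknown; binding)
step 7: dur = max(L[7]=4, C[6]=6) = 6
step 8: dur = max(L[8]=7, C[7]=5) = 7
step 9: dur = C[8]=5 = 5
sum of known step durations = 56
dur[6] = total - known = 64 - 56 = 8
C[5] is the binding max in step 6, so C[5] = dur[6] = 8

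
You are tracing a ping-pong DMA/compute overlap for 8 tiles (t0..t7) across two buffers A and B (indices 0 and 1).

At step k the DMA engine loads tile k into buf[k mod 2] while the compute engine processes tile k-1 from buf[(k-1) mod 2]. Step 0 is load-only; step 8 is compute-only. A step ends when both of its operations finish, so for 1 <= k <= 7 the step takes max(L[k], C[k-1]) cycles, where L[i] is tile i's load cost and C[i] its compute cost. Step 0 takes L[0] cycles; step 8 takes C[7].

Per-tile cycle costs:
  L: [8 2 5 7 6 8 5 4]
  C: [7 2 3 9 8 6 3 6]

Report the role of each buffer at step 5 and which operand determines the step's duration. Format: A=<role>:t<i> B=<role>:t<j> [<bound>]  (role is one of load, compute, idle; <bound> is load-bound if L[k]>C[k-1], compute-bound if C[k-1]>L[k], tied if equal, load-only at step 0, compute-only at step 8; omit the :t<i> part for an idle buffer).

step 5: A=compute:t4 B=load:t5 [tied]

  0. 8=8c; end=8; A:t0 B:-
  1. max(2,7)=7c; end=15; A:t0 B:t1
  2. max(5,2)=5c; end=20; A:t2 B:t1
  3. max(7,3)=7c; end=27; A:t2 B:t3
  4. max(6,9)=9c; end=36; A:t4 B:t3
  5. max(8,8)=8c; end=44; A:t4 B:t5
  6. max(5,6)=6c; end=50; A:t6 B:t5
  7. max(4,3)=4c; end=54; A:t6 B:t7
  8. 6=6c; end=60; A:t6 B:t7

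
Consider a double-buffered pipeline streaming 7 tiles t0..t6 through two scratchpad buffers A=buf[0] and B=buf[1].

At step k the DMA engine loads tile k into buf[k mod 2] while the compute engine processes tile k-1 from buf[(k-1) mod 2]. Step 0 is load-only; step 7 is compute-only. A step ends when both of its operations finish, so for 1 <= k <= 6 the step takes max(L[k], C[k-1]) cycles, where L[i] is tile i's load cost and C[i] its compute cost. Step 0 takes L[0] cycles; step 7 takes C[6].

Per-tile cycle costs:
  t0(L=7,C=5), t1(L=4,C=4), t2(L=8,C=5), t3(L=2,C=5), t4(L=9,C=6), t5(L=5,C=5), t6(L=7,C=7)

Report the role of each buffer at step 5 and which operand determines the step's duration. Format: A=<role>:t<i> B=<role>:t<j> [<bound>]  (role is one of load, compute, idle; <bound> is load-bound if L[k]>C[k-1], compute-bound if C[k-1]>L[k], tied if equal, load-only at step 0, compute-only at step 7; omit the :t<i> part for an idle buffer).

step 5: A=compute:t4 B=load:t5 [compute-bound]

k=0 load=t0/7c comp=- wait=7 total=7
k=1 load=t1/4c comp=t0/5c wait=5 total=12
k=2 load=t2/8c comp=t1/4c wait=8 total=20
k=3 load=t3/2c comp=t2/5c wait=5 total=25
k=4 load=t4/9c comp=t3/5c wait=9 total=34
k=5 load=t5/5c comp=t4/6c wait=6 total=40
k=6 load=t6/7c comp=t5/5c wait=7 total=47
k=7 load=- comp=t6/7c wait=7 total=54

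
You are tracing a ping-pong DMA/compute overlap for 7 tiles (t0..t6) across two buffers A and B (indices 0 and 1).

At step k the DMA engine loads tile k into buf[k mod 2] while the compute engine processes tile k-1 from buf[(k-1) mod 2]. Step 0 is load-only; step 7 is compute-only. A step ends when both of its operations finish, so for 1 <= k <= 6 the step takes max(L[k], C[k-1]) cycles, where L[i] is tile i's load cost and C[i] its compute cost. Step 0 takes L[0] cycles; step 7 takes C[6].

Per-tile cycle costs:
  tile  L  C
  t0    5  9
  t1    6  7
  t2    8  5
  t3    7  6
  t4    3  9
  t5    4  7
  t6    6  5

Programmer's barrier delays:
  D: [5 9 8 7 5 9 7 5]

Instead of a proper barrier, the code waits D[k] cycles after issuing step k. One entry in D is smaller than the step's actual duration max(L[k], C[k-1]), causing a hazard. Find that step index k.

k=0 barrier L[0]=5→5c, D[0]=5 ok
k=1 barrier max(L[1]=6,C[0]=9)→9c, D[1]=9 ok
k=2 barrier max(L[2]=8,C[1]=7)→8c, D[2]=8 ok
k=3 barrier max(L[3]=7,C[2]=5)→7c, D[3]=7 ok
k=4 barrier max(L[4]=3,C[3]=6)→6c, D[4]=5 SHORT
k=5 barrier max(L[5]=4,C[4]=9)→9c, D[5]=9 ok
k=6 barrier max(L[6]=6,C[5]=7)→7c, D[6]=7 ok
k=7 barrier C[6]=5→5c, D[7]=5 ok

hazard at step 4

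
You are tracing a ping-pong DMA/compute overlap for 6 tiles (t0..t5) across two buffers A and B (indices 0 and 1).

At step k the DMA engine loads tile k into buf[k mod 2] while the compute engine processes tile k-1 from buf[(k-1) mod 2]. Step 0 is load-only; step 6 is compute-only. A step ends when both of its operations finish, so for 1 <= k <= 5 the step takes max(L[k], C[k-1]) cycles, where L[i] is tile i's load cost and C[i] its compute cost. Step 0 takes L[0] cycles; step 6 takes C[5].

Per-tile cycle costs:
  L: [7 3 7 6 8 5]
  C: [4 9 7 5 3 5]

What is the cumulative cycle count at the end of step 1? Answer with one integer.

k=0 load=t0/7c comp=- wait=7 total=7
k=1 load=t1/3c comp=t0/4c wait=4 total=11
k=2 load=t2/7c comp=t1/9c wait=9 total=20
k=3 load=t3/6c comp=t2/7c wait=7 total=27
k=4 load=t4/8c comp=t3/5c wait=8 total=35
k=5 load=t5/5c comp=t4/3c wait=5 total=40
k=6 load=- comp=t5/5c wait=5 total=45

end_cycle[1] = 11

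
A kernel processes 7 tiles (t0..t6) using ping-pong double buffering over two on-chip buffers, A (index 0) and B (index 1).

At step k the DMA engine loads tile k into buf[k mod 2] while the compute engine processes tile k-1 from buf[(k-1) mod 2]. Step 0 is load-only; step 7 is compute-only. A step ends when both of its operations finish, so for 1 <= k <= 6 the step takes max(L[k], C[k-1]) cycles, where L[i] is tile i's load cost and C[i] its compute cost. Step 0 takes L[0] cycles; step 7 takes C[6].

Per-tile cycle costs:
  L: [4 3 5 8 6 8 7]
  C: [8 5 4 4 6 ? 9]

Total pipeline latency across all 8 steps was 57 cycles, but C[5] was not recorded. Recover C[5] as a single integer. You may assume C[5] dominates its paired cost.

C[5] = 9

step 0 | dur = L[0]=4 = 4
step 1 | dur = max(L[1]=3, C[0]=8) = 8
step 2 | dur = max(L[2]=5, C[1]=5) = 5
step 3 | dur = max(L[3]=8, C[2]=4) = 8
step 4 | dur = max(L[4]=6, C[3]=4) = 6
step 5 | dur = max(L[5]=8, C[4]=6) = 8
step 6 | dur = max(L[6]=7, C[5]=?) = C[5]  (unknown; binding)
step 7 | dur = C[6]=9 = 9
sum of known step durations = 48
dur[6] = total - known = 57 - 48 = 9
C[5] is the binding max in step 6, so C[5] = dur[6] = 9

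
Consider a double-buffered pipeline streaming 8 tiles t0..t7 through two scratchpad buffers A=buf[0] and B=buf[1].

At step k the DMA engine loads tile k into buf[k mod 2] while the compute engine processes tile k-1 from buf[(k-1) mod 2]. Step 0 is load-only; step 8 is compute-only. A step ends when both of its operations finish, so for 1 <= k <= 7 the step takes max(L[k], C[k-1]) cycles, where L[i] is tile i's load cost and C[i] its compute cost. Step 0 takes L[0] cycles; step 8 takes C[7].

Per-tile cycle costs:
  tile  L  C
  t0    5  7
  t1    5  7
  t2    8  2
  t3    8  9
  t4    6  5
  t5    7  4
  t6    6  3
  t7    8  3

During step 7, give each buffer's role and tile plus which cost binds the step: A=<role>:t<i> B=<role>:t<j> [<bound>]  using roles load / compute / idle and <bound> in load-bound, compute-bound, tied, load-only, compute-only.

[0] DMA t0→A (5c) ∥ CU idle ⇒ 5c, clock 5
[1] DMA t1→B (5c) ∥ CU A:t0 (7c) ⇒ 7c, clock 12
[2] DMA t2→A (8c) ∥ CU B:t1 (7c) ⇒ 8c, clock 20
[3] DMA t3→B (8c) ∥ CU A:t2 (2c) ⇒ 8c, clock 28
[4] DMA t4→A (6c) ∥ CU B:t3 (9c) ⇒ 9c, clock 37
[5] DMA t5→B (7c) ∥ CU A:t4 (5c) ⇒ 7c, clock 44
[6] DMA t6→A (6c) ∥ CU B:t5 (4c) ⇒ 6c, clock 50
[7] DMA t7→B (8c) ∥ CU A:t6 (3c) ⇒ 8c, clock 58
[8] DMA idle ∥ CU B:t7 (3c) ⇒ 3c, clock 61

step 7: A=compute:t6 B=load:t7 [load-bound]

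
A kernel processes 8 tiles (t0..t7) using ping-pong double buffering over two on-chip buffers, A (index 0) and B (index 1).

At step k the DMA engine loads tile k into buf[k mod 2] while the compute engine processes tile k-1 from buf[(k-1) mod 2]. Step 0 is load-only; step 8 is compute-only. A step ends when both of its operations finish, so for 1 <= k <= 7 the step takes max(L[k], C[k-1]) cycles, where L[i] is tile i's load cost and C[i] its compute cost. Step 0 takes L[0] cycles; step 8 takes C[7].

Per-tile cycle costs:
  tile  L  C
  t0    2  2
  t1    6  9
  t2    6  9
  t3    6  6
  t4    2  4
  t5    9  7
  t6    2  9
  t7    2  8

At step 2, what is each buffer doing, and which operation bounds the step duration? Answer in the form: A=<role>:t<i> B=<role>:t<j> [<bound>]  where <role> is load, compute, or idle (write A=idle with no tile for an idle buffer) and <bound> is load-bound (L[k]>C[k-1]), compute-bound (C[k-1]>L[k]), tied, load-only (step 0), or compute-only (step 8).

step 2: A=load:t2 B=compute:t1 [compute-bound]

k=0 load=t0/2c comp=- wait=2 total=2
k=1 load=t1/6c comp=t0/2c wait=6 total=8
k=2 load=t2/6c comp=t1/9c wait=9 total=17
k=3 load=t3/6c comp=t2/9c wait=9 total=26
k=4 load=t4/2c comp=t3/6c wait=6 total=32
k=5 load=t5/9c comp=t4/4c wait=9 total=41
k=6 load=t6/2c comp=t5/7c wait=7 total=48
k=7 load=t7/2c comp=t6/9c wait=9 total=57
k=8 load=- comp=t7/8c wait=8 total=65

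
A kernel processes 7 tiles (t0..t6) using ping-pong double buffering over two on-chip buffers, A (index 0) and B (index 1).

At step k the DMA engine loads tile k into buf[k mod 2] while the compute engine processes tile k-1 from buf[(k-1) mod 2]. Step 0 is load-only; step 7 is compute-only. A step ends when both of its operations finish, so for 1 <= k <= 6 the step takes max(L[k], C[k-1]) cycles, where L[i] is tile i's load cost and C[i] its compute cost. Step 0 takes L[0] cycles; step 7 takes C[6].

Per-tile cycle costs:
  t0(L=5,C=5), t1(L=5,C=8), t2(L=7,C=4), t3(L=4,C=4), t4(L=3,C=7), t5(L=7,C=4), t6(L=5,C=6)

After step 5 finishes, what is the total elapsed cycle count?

end_cycle[5] = 33

  0. 5=5c; end=5; A:t0 B:-
  1. max(5,5)=5c; end=10; A:t0 B:t1
  2. max(7,8)=8c; end=18; A:t2 B:t1
  3. max(4,4)=4c; end=22; A:t2 B:t3
  4. max(3,4)=4c; end=26; A:t4 B:t3
  5. max(7,7)=7c; end=33; A:t4 B:t5
  6. max(5,4)=5c; end=38; A:t6 B:t5
  7. 6=6c; end=44; A:t6 B:t5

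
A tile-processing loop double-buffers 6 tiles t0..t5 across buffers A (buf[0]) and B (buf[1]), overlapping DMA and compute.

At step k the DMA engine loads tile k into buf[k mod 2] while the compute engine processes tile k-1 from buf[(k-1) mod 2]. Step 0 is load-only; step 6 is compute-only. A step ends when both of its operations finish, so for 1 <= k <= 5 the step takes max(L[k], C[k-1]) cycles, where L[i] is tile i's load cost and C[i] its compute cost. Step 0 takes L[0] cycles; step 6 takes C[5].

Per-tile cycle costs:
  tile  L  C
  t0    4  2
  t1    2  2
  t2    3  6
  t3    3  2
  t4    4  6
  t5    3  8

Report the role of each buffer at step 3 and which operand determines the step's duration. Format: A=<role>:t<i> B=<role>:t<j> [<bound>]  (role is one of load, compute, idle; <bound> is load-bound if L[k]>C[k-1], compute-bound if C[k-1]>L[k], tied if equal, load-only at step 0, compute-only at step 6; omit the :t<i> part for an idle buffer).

step 3: A=compute:t2 B=load:t3 [compute-bound]

step 0: L[0]=4 → dur=4, Σ=4 | A=load:t0 B=idle [load-only]
step 1: L[1]=2 C[0]=2 → dur=2, Σ=6 | A=compute:t0 B=load:t1 [tied]
step 2: L[2]=3 C[1]=2 → dur=3, Σ=9 | A=load:t2 B=compute:t1 [load-bound]
step 3: L[3]=3 C[2]=6 → dur=6, Σ=15 | A=compute:t2 B=load:t3 [compute-bound]
step 4: L[4]=4 C[3]=2 → dur=4, Σ=19 | A=load:t4 B=compute:t3 [load-bound]
step 5: L[5]=3 C[4]=6 → dur=6, Σ=25 | A=compute:t4 B=load:t5 [compute-bound]
step 6: C[5]=8 → dur=8, Σ=33 | A=idle B=compute:t5 [compute-only]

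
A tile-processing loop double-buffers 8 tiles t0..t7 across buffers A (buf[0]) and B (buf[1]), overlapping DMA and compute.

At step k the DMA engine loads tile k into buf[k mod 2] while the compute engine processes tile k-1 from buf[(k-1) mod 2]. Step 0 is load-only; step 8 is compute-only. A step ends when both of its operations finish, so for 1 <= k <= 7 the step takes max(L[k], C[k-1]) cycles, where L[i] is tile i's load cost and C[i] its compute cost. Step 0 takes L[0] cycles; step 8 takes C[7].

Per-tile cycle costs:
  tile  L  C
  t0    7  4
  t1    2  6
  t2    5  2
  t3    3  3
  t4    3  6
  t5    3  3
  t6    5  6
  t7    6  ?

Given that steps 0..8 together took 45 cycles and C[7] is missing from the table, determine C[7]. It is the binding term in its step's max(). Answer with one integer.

step 0 = dur = L[0]=7 = 7
step 1 = dur = max(L[1]=2, C[0]=4) = 4
step 2 = dur = max(L[2]=5, C[1]=6) = 6
step 3 = dur = max(L[3]=3, C[2]=2) = 3
step 4 = dur = max(L[4]=3, C[3]=3) = 3
step 5 = dur = max(L[5]=3, C[4]=6) = 6
step 6 = dur = max(L[6]=5, C[5]=3) = 5
step 7 = dur = max(L[7]=6, C[6]=6) = 6
step 8 = dur = C[7]=? = C[7]  (unknown; binding)
sum of known step durations = 40
dur[8] = total - known = 45 - 40 = 5
C[7] is the binding max in step 8, so C[7] = dur[8] = 5

C[7] = 5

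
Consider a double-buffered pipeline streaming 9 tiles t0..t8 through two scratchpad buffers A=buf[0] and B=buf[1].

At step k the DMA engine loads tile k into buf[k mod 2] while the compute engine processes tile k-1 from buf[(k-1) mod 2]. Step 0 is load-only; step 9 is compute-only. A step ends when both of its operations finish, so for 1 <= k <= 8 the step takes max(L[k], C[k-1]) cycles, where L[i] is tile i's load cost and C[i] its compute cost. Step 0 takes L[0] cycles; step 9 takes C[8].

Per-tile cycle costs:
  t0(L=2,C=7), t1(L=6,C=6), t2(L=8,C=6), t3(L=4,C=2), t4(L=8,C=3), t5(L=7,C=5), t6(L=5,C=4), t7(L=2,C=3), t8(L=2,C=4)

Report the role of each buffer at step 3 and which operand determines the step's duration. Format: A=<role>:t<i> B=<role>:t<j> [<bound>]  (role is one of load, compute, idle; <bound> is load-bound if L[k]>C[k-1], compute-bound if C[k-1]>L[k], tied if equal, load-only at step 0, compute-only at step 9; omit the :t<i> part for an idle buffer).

step 3: A=compute:t2 B=load:t3 [compute-bound]

k=0 load=t0/2c comp=- wait=2 total=2
k=1 load=t1/6c comp=t0/7c wait=7 total=9
k=2 load=t2/8c comp=t1/6c wait=8 total=17
k=3 load=t3/4c comp=t2/6c wait=6 total=23
k=4 load=t4/8c comp=t3/2c wait=8 total=31
k=5 load=t5/7c comp=t4/3c wait=7 total=38
k=6 load=t6/5c comp=t5/5c wait=5 total=43
k=7 load=t7/2c comp=t6/4c wait=4 total=47
k=8 load=t8/2c comp=t7/3c wait=3 total=50
k=9 load=- comp=t8/4c wait=4 total=54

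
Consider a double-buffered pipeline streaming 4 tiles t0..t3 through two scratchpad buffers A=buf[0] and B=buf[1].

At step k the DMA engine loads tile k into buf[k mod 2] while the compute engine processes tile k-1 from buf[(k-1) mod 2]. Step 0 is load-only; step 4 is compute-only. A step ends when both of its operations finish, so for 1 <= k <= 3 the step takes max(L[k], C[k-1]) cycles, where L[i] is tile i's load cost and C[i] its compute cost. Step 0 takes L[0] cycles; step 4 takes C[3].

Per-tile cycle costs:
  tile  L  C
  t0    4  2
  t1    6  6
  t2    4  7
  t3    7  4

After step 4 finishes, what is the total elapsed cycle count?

k=0 load=t0/4c comp=- wait=4 total=4
k=1 load=t1/6c comp=t0/2c wait=6 total=10
k=2 load=t2/4c comp=t1/6c wait=6 total=16
k=3 load=t3/7c comp=t2/7c wait=7 total=23
k=4 load=- comp=t3/4c wait=4 total=27

end_cycle[4] = 27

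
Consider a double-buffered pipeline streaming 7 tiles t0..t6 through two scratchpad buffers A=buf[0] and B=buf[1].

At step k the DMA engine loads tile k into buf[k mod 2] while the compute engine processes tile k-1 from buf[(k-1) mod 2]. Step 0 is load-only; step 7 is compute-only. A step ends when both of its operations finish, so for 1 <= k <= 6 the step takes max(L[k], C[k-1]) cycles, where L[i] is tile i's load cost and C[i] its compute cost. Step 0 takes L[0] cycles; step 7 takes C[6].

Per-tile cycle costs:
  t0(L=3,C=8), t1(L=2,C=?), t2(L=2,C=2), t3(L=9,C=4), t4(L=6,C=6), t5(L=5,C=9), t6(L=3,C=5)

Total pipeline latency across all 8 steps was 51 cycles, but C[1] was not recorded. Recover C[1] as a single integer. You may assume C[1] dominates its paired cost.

step 0 → dur = L[0]=3 = 3
step 1 → dur = max(L[1]=2, C[0]=8) = 8
step 2 → dur = max(L[2]=2, C[1]=?) = C[1]  (unknown; binding)
step 3 → dur = max(L[3]=9, C[2]=2) = 9
step 4 → dur = max(L[4]=6, C[3]=4) = 6
step 5 → dur = max(L[5]=5, C[4]=6) = 6
step 6 → dur = max(L[6]=3, C[5]=9) = 9
step 7 → dur = C[6]=5 = 5
sum of known step durations = 46
dur[2] = total - known = 51 - 46 = 5
C[1] is the binding max in step 2, so C[1] = dur[2] = 5

C[1] = 5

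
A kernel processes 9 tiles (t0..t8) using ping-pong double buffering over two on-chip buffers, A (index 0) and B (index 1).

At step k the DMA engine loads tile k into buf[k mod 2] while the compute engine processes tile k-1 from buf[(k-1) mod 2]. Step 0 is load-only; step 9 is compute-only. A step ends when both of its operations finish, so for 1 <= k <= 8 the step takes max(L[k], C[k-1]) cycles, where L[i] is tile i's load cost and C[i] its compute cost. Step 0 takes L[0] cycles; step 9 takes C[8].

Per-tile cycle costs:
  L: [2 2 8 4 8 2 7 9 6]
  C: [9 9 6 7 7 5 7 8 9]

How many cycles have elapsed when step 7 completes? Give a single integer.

end_cycle[7] = 57

k=0 load=t0/2c comp=- wait=2 total=2
k=1 load=t1/2c comp=t0/9c wait=9 total=11
k=2 load=t2/8c comp=t1/9c wait=9 total=20
k=3 load=t3/4c comp=t2/6c wait=6 total=26
k=4 load=t4/8c comp=t3/7c wait=8 total=34
k=5 load=t5/2c comp=t4/7c wait=7 total=41
k=6 load=t6/7c comp=t5/5c wait=7 total=48
k=7 load=t7/9c comp=t6/7c wait=9 total=57
k=8 load=t8/6c comp=t7/8c wait=8 total=65
k=9 load=- comp=t8/9c wait=9 total=74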